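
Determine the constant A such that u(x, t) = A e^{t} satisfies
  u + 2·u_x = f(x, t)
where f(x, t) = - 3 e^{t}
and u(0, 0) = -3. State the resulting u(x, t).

Answer: u(x, t) = - 3 e^{t}

Derivation:
Substitute the ansatz u = A e^{t} into the left-hand side.
Derivatives of the ansatz:
  u_x = 0
Term by term:
  u = A e^{t}
  2·u_x = 0
So the left-hand side equals
  A e^{t}
This must equal f(x, t) = - 3 e^{t} identically.
Matching coefficients of the independent functions:
  [e^{t}]:  A = -3
Solving: A = -3.
Check against the point condition:
  u(0, 0) = -3  ⟹  A = -3  ✓
Hence u(x, t) = - 3 e^{t}.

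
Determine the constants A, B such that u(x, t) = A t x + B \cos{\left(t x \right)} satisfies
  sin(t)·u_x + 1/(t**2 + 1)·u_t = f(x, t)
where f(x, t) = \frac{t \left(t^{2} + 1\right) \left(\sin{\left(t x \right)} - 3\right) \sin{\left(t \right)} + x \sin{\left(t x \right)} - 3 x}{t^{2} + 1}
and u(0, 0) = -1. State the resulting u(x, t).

Substitute the ansatz u = A t x + B \cos{\left(t x \right)} into the left-hand side.
Derivatives of the ansatz:
  u_x = A t - B t \sin{\left(t x \right)}
  u_t = A x - B x \sin{\left(t x \right)}
Term by term:
  sin(t)·u_x = A t \sin{\left(t \right)} - B t \sin{\left(t \right)} \sin{\left(t x \right)}
  1/(t**2 + 1)·u_t = \frac{A x}{t^{2} + 1} - \frac{B x \sin{\left(t x \right)}}{t^{2} + 1}
So the left-hand side equals
  A t \sin{\left(t \right)} + \frac{A x}{t^{2} + 1} - B t \sin{\left(t \right)} \sin{\left(t x \right)} - \frac{B x \sin{\left(t x \right)}}{t^{2} + 1}
This must equal f(x, t) identically; expanded, f = t \sin{\left(t \right)} \sin{\left(t x \right)} - 3 t \sin{\left(t \right)} + \frac{x \sin{\left(t x \right)}}{t^{2} + 1} - \frac{3 x}{t^{2} + 1}.
Matching coefficients of the independent functions:
  [t \sin{\left(t \right)}, \frac{x}{t^{2} + 1}]:  A = -3
  [t \sin{\left(t \right)} \sin{\left(t x \right)}, \frac{x \sin{\left(t x \right)}}{t^{2} + 1}]:  - B = 1
Solving: A = -3, B = -1.
Check against the point condition:
  u(0, 0) = -1  ⟹  B = -1  ✓
Hence u(x, t) = - 3 t x - \cos{\left(t x \right)}.

Answer: u(x, t) = - 3 t x - \cos{\left(t x \right)}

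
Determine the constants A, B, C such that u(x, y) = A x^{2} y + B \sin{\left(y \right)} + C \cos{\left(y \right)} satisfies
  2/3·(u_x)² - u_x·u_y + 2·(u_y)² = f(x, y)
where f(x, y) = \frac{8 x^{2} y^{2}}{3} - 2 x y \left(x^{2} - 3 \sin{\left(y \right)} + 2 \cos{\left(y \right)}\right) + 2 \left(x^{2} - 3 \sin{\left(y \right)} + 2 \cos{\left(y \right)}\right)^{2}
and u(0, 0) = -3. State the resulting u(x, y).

Answer: u(x, y) = - x^{2} y - 2 \sin{\left(y \right)} - 3 \cos{\left(y \right)}

Derivation:
Substitute the ansatz u = A x^{2} y + B \sin{\left(y \right)} + C \cos{\left(y \right)} into the left-hand side.
Derivatives of the ansatz:
  u_x = 2 A x y
  u_y = A x^{2} + B \cos{\left(y \right)} - C \sin{\left(y \right)}
Term by term:
  2/3·(u_x)² = \frac{8 A^{2} x^{2} y^{2}}{3}
  -u_x·u_y = - 2 A^{2} x^{3} y - 2 A B x y \cos{\left(y \right)} + 2 A C x y \sin{\left(y \right)}
  2·(u_y)² = 2 A^{2} x^{4} + 4 A B x^{2} \cos{\left(y \right)} - 4 A C x^{2} \sin{\left(y \right)} + 2 B^{2} \cos^{2}{\left(y \right)} - 4 B C \sin{\left(y \right)} \cos{\left(y \right)} + 2 C^{2} \sin^{2}{\left(y \right)}
So the left-hand side equals
  2 A^{2} x^{4} - 2 A^{2} x^{3} y + \frac{8 A^{2} x^{2} y^{2}}{3} + 4 A B x^{2} \cos{\left(y \right)} - 2 A B x y \cos{\left(y \right)} - 4 A C x^{2} \sin{\left(y \right)} + 2 A C x y \sin{\left(y \right)} + 2 B^{2} \cos^{2}{\left(y \right)} - 4 B C \sin{\left(y \right)} \cos{\left(y \right)} + 2 C^{2} \sin^{2}{\left(y \right)}
This must equal f(x, y) identically; expanded, f = 2 x^{4} - 2 x^{3} y + \frac{8 x^{2} y^{2}}{3} - 12 x^{2} \sin{\left(y \right)} + 8 x^{2} \cos{\left(y \right)} + 6 x y \sin{\left(y \right)} - 4 x y \cos{\left(y \right)} + 18 \sin^{2}{\left(y \right)} - 24 \sin{\left(y \right)} \cos{\left(y \right)} + 8 \cos^{2}{\left(y \right)}.
Matching coefficients of the independent functions:
  [x^{4}]:  2 A^{2} = 2
  [x^{2} y^{2}]:  \frac{8 A^{2}}{3} = \frac{8}{3}
  [x^{2} \sin{\left(y \right)}]:  - 4 A C = -12
  [x^{2} \cos{\left(y \right)}]:  4 A B = 8
  [x^{3} y]:  - 2 A^{2} = -2
  [\sin{\left(y \right)} \cos{\left(y \right)}]:  - 4 B C = -24
  [x y \sin{\left(y \right)}]:  2 A C = 6
  [x y \cos{\left(y \right)}]:  - 2 A B = -4
  [\sin^{2}{\left(y \right)}]:  2 C^{2} = 18
  [\cos^{2}{\left(y \right)}]:  2 B^{2} = 8
These equations allow (A, B, C) = (-1, -2, -3) or (1, 2, 3).
Impose the point condition(s):
  u(0, 0) = -3  ⟹  C = -3
Only A = -1, B = -2, C = -3 satisfies everything.
Hence u(x, y) = - x^{2} y - 2 \sin{\left(y \right)} - 3 \cos{\left(y \right)}.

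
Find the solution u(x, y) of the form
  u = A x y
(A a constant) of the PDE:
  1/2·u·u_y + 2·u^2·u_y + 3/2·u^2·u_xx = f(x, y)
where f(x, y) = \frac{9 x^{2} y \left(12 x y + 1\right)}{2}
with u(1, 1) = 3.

Substitute the ansatz u = A x y into the left-hand side.
Derivatives of the ansatz:
  u_y = A x
  u_xx = 0
Term by term:
  1/2·u·u_y = \frac{A^{2} x^{2} y}{2}
  2·u^2·u_y = 2 A^{3} x^{3} y^{2}
  3/2·u^2·u_xx = 0
So the left-hand side equals
  2 A^{3} x^{3} y^{2} + \frac{A^{2} x^{2} y}{2}
This must equal f(x, y) identically; expanded, f = 54 x^{3} y^{2} + \frac{9 x^{2} y}{2}.
Matching coefficients of the independent functions:
  [x^{2} y]:  \frac{A^{2}}{2} = \frac{9}{2}
  [x^{3} y^{2}]:  2 A^{3} = 54
Solving: A = 3.
Check against the point condition:
  u(1, 1) = 3  ⟹  A = 3  ✓
Hence u(x, y) = 3 x y.

Answer: u(x, y) = 3 x y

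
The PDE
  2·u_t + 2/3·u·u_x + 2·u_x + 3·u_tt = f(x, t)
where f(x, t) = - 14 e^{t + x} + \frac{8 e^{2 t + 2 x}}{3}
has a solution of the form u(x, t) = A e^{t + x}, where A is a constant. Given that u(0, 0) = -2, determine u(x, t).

Answer: u(x, t) = - 2 e^{t + x}

Derivation:
Substitute the ansatz u = A e^{t + x} into the left-hand side.
Derivatives of the ansatz:
  u_t = A e^{t} e^{x}
  u_x = A e^{t} e^{x}
  u_tt = A e^{t} e^{x}
Term by term:
  2·u_t = 2 A e^{t} e^{x}
  2/3·u·u_x = \frac{2 A^{2} e^{2 t} e^{2 x}}{3}
  2·u_x = 2 A e^{t} e^{x}
  3·u_tt = 3 A e^{t} e^{x}
So the left-hand side equals
  \frac{2 A^{2} e^{2 t} e^{2 x}}{3} + 7 A e^{t} e^{x}
This must equal f(x, t) identically; expanded, f = \frac{8 e^{2 t} e^{2 x}}{3} - 14 e^{t} e^{x}.
Matching coefficients of the independent functions:
  [e^{t} e^{x}]:  7 A = -14
  [e^{2 t} e^{2 x}]:  \frac{2 A^{2}}{3} = \frac{8}{3}
Solving: A = -2.
Check against the point condition:
  u(0, 0) = -2  ⟹  A = -2  ✓
Hence u(x, t) = - 2 e^{t + x}.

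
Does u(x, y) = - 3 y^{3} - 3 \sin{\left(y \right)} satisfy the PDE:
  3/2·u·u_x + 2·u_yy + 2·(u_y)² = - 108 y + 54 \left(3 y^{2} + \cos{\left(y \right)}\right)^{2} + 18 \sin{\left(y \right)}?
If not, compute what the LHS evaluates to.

Answer: No, the LHS evaluates to - 36 y + 18 \left(3 y^{2} + \cos{\left(y \right)}\right)^{2} + 6 \sin{\left(y \right)}

Derivation:
Evaluate each term of the left-hand side for u = - 3 y^{3} - 3 \sin{\left(y \right)}.
Derivatives:
  u_x = 0
  u_yy = - 18 y + 3 \sin{\left(y \right)}
  u_y = - 9 y^{2} - 3 \cos{\left(y \right)}
Terms:
  3/2·u·u_x = 0
  2·u_yy = - 36 y + 6 \sin{\left(y \right)}
  2·(u_y)² = 18 \left(3 y^{2} + \cos{\left(y \right)}\right)^{2}
Sum: LHS = - 36 y + 18 \left(3 y^{2} + \cos{\left(y \right)}\right)^{2} + 6 \sin{\left(y \right)}
Given right-hand side: - 108 y + 54 \left(3 y^{2} + \cos{\left(y \right)}\right)^{2} + 18 \sin{\left(y \right)}. Difference LHS − RHS = 72 y - 36 \left(3 y^{2} + \cos{\left(y \right)}\right)^{2} - 12 \sin{\left(y \right)} ≠ 0, so u is not a solution.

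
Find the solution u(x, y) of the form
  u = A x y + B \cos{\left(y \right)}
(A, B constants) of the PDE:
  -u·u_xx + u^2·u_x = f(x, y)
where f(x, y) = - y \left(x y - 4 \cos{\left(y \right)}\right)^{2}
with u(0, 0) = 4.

Substitute the ansatz u = A x y + B \cos{\left(y \right)} into the left-hand side.
Derivatives of the ansatz:
  u_xx = 0
  u_x = A y
Term by term:
  -u·u_xx = 0
  u^2·u_x = A^{3} x^{2} y^{3} + 2 A^{2} B x y^{2} \cos{\left(y \right)} + A B^{2} y \cos^{2}{\left(y \right)}
So the left-hand side equals
  A^{3} x^{2} y^{3} + 2 A^{2} B x y^{2} \cos{\left(y \right)} + A B^{2} y \cos^{2}{\left(y \right)}
This must equal f(x, y) identically; expanded, f = - x^{2} y^{3} + 8 x y^{2} \cos{\left(y \right)} - 16 y \cos^{2}{\left(y \right)}.
Matching coefficients of the independent functions:
  [x^{2} y^{3}]:  A^{3} = -1
  [y \cos^{2}{\left(y \right)}]:  A B^{2} = -16
  [x y^{2} \cos{\left(y \right)}]:  2 A^{2} B = 8
Solving: A = -1, B = 4.
Check against the point condition:
  u(0, 0) = 4  ⟹  B = 4  ✓
Hence u(x, y) = - x y + 4 \cos{\left(y \right)}.

Answer: u(x, y) = - x y + 4 \cos{\left(y \right)}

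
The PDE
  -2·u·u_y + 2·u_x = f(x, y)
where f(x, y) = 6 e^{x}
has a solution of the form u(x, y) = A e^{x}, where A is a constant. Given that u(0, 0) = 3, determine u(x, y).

Substitute the ansatz u = A e^{x} into the left-hand side.
Derivatives of the ansatz:
  u_y = 0
  u_x = A e^{x}
Term by term:
  -2·u·u_y = 0
  2·u_x = 2 A e^{x}
So the left-hand side equals
  2 A e^{x}
This must equal f(x, y) = 6 e^{x} identically.
Matching coefficients of the independent functions:
  [e^{x}]:  2 A = 6
Solving: A = 3.
Check against the point condition:
  u(0, 0) = 3  ⟹  A = 3  ✓
Hence u(x, y) = 3 e^{x}.

Answer: u(x, y) = 3 e^{x}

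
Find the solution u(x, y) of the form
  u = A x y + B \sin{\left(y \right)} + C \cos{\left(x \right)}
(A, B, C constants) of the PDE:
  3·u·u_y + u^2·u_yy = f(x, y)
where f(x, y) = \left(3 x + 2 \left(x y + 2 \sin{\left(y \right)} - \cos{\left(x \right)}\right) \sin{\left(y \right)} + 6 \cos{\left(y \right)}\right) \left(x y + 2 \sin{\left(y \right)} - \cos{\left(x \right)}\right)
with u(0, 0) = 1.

Substitute the ansatz u = A x y + B \sin{\left(y \right)} + C \cos{\left(x \right)} into the left-hand side.
Derivatives of the ansatz:
  u_y = A x + B \cos{\left(y \right)}
  u_yy = - B \sin{\left(y \right)}
Term by term:
  3·u·u_y = 3 A^{2} x^{2} y + 3 A B x y \cos{\left(y \right)} + 3 A B x \sin{\left(y \right)} + 3 A C x \cos{\left(x \right)} + 3 B^{2} \sin{\left(y \right)} \cos{\left(y \right)} + 3 B C \cos{\left(x \right)} \cos{\left(y \right)}
  u^2·u_yy = - A^{2} B x^{2} y^{2} \sin{\left(y \right)} - 2 A B^{2} x y \sin^{2}{\left(y \right)} - 2 A B C x y \sin{\left(y \right)} \cos{\left(x \right)} - B^{3} \sin^{3}{\left(y \right)} - 2 B^{2} C \sin^{2}{\left(y \right)} \cos{\left(x \right)} - B C^{2} \sin{\left(y \right)} \cos^{2}{\left(x \right)}
So the left-hand side equals
  - A^{2} B x^{2} y^{2} \sin{\left(y \right)} + 3 A^{2} x^{2} y - 2 A B^{2} x y \sin^{2}{\left(y \right)} - 2 A B C x y \sin{\left(y \right)} \cos{\left(x \right)} + 3 A B x y \cos{\left(y \right)} + 3 A B x \sin{\left(y \right)} + 3 A C x \cos{\left(x \right)} - B^{3} \sin^{3}{\left(y \right)} - 2 B^{2} C \sin^{2}{\left(y \right)} \cos{\left(x \right)} + 3 B^{2} \sin{\left(y \right)} \cos{\left(y \right)} - B C^{2} \sin{\left(y \right)} \cos^{2}{\left(x \right)} + 3 B C \cos{\left(x \right)} \cos{\left(y \right)}
This must equal f(x, y) identically; expanded, f = 2 x^{2} y^{2} \sin{\left(y \right)} + 3 x^{2} y + 8 x y \sin^{2}{\left(y \right)} - 4 x y \sin{\left(y \right)} \cos{\left(x \right)} + 6 x y \cos{\left(y \right)} + 6 x \sin{\left(y \right)} - 3 x \cos{\left(x \right)} + 8 \sin^{3}{\left(y \right)} - 8 \sin^{2}{\left(y \right)} \cos{\left(x \right)} + 2 \sin{\left(y \right)} \cos^{2}{\left(x \right)} + 12 \sin{\left(y \right)} \cos{\left(y \right)} - 6 \cos{\left(x \right)} \cos{\left(y \right)}.
Matching coefficients of the independent functions:
  [x \sin{\left(y \right)}, x y \cos{\left(y \right)}]:  3 A B = 6
  [x \cos{\left(x \right)}]:  3 A C = -3
  [x^{2} y]:  3 A^{2} = 3
  [\sin{\left(y \right)} \cos^{2}{\left(x \right)}]:  - B C^{2} = 2
  [\sin{\left(y \right)} \cos{\left(y \right)}]:  3 B^{2} = 12
  [\sin^{2}{\left(y \right)} \cos{\left(x \right)}]:  - 2 B^{2} C = -8
  [\cos{\left(x \right)} \cos{\left(y \right)}]:  3 B C = -6
  [x y \sin^{2}{\left(y \right)}]:  - 2 A B^{2} = 8
  [x^{2} y^{2} \sin{\left(y \right)}]:  - A^{2} B = 2
  [x y \sin{\left(y \right)} \cos{\left(x \right)}]:  - 2 A B C = -4
  [\sin^{3}{\left(y \right)}]:  - B^{3} = 8
Solving: A = -1, B = -2, C = 1.
Check against the point condition:
  u(0, 0) = 1  ⟹  C = 1  ✓
Hence u(x, y) = - x y - 2 \sin{\left(y \right)} + \cos{\left(x \right)}.

Answer: u(x, y) = - x y - 2 \sin{\left(y \right)} + \cos{\left(x \right)}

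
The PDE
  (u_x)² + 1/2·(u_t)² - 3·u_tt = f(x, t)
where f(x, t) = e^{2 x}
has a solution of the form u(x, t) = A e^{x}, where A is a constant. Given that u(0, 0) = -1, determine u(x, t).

Substitute the ansatz u = A e^{x} into the left-hand side.
Derivatives of the ansatz:
  u_x = A e^{x}
  u_t = 0
  u_tt = 0
Term by term:
  (u_x)² = A^{2} e^{2 x}
  1/2·(u_t)² = 0
  -3·u_tt = 0
So the left-hand side equals
  A^{2} e^{2 x}
This must equal f(x, t) = e^{2 x} identically.
Matching coefficients of the independent functions:
  [e^{2 x}]:  A^{2} = 1
These equations allow (A) = (-1) or (1).
Impose the point condition(s):
  u(0, 0) = -1  ⟹  A = -1
Only A = -1 satisfies everything.
Hence u(x, t) = - e^{x}.

Answer: u(x, t) = - e^{x}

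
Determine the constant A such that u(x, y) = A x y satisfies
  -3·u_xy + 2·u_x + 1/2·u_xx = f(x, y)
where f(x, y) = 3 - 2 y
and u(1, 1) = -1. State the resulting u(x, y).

Substitute the ansatz u = A x y into the left-hand side.
Derivatives of the ansatz:
  u_xy = A
  u_x = A y
  u_xx = 0
Term by term:
  -3·u_xy = - 3 A
  2·u_x = 2 A y
  1/2·u_xx = 0
So the left-hand side equals
  2 A y - 3 A
This must equal f(x, y) = 3 - 2 y identically.
Matching coefficients of the independent functions:
  [constant term]:  - 3 A = 3
  [y]:  2 A = -2
Solving: A = -1.
Check against the point condition:
  u(1, 1) = -1  ⟹  A = -1  ✓
Hence u(x, y) = - x y.

Answer: u(x, y) = - x y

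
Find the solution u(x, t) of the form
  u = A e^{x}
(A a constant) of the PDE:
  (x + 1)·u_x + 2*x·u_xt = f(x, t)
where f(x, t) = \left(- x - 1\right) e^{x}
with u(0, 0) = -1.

Substitute the ansatz u = A e^{x} into the left-hand side.
Derivatives of the ansatz:
  u_x = A e^{x}
  u_xt = 0
Term by term:
  (x + 1)·u_x = A x e^{x} + A e^{x}
  2*x·u_xt = 0
So the left-hand side equals
  A x e^{x} + A e^{x}
This must equal f(x, t) identically; expanded, f = - x e^{x} - e^{x}.
Matching coefficients of the independent functions:
  [x e^{x}, e^{x}]:  A = -1
Solving: A = -1.
Check against the point condition:
  u(0, 0) = -1  ⟹  A = -1  ✓
Hence u(x, t) = - e^{x}.

Answer: u(x, t) = - e^{x}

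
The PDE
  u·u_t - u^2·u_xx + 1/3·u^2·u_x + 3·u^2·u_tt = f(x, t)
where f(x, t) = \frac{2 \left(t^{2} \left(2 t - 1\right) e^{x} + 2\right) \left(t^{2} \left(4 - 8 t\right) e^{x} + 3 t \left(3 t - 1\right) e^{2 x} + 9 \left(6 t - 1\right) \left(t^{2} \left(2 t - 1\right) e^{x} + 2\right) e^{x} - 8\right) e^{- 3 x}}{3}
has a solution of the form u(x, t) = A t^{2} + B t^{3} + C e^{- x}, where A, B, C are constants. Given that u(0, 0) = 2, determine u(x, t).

Substitute the ansatz u = A t^{2} + B t^{3} + C e^{- x} into the left-hand side.
Derivatives of the ansatz:
  u_t = 2 A t + 3 B t^{2}
  u_xx = C e^{- x}
  u_x = - C e^{- x}
  u_tt = 2 A + 6 B t
Term by term:
  u·u_t = 2 A^{2} t^{3} + 5 A B t^{4} + 2 A C t e^{- x} + 3 B^{2} t^{5} + 3 B C t^{2} e^{- x}
  -u^2·u_xx = - A^{2} C t^{4} e^{- x} - 2 A B C t^{5} e^{- x} - 2 A C^{2} t^{2} e^{- 2 x} - B^{2} C t^{6} e^{- x} - 2 B C^{2} t^{3} e^{- 2 x} - C^{3} e^{- 3 x}
  1/3·u^2·u_x = - \frac{A^{2} C t^{4} e^{- x}}{3} - \frac{2 A B C t^{5} e^{- x}}{3} - \frac{2 A C^{2} t^{2} e^{- 2 x}}{3} - \frac{B^{2} C t^{6} e^{- x}}{3} - \frac{2 B C^{2} t^{3} e^{- 2 x}}{3} - \frac{C^{3} e^{- 3 x}}{3}
  3·u^2·u_tt = 6 A^{3} t^{4} + 30 A^{2} B t^{5} + 12 A^{2} C t^{2} e^{- x} + 42 A B^{2} t^{6} + 48 A B C t^{3} e^{- x} + 6 A C^{2} e^{- 2 x} + 18 B^{3} t^{7} + 36 B^{2} C t^{4} e^{- x} + 18 B C^{2} t e^{- 2 x}
So the left-hand side equals
  6 A^{3} t^{4} + 30 A^{2} B t^{5} - \frac{4 A^{2} C t^{4} e^{- x}}{3} + 12 A^{2} C t^{2} e^{- x} + 2 A^{2} t^{3} + 42 A B^{2} t^{6} - \frac{8 A B C t^{5} e^{- x}}{3} + 48 A B C t^{3} e^{- x} + 5 A B t^{4} - \frac{8 A C^{2} t^{2} e^{- 2 x}}{3} + 6 A C^{2} e^{- 2 x} + 2 A C t e^{- x} + 18 B^{3} t^{7} - \frac{4 B^{2} C t^{6} e^{- x}}{3} + 36 B^{2} C t^{4} e^{- x} + 3 B^{2} t^{5} - \frac{8 B C^{2} t^{3} e^{- 2 x}}{3} + 18 B C^{2} t e^{- 2 x} + 3 B C t^{2} e^{- x} - \frac{4 C^{3} e^{- 3 x}}{3}
This must equal f(x, t) identically; expanded, f = 144 t^{7} - 168 t^{6} - \frac{32 t^{6} e^{- x}}{3} + 72 t^{5} + \frac{32 t^{5} e^{- x}}{3} - 16 t^{4} + \frac{856 t^{4} e^{- x}}{3} + 2 t^{3} - 192 t^{3} e^{- x} - \frac{64 t^{3} e^{- 2 x}}{3} + 36 t^{2} e^{- x} + \frac{32 t^{2} e^{- 2 x}}{3} - 4 t e^{- x} + 144 t e^{- 2 x} - 24 e^{- 2 x} - \frac{32 e^{- 3 x}}{3}.
Matching coefficients of the independent functions:
(each divided by its leading coefficient; functions giving the same equation are listed together)
  [t^{3}]:  A^{2} - 1 = 0
  [t^{4}]:  A^{3} + \frac{5 A B}{6} + \frac{8}{3} = 0
  [t^{5}]:  A^{2} B + \frac{B^{2}}{10} - \frac{12}{5} = 0
  [t^{6}]:  A B^{2} + 4 = 0
  [t^{7}]:  B^{3} - 8 = 0
  [t e^{- 2 x}, t^{3} e^{- 2 x}]:  B C^{2} - 8 = 0
  [t e^{- x}]:  A C + 2 = 0
  [t^{2} e^{- 2 x}, e^{- 2 x}]:  A C^{2} + 4 = 0
  [t^{2} e^{- x}]:  A^{2} C + \frac{B C}{4} - 3 = 0
  [t^{3} e^{- x}, t^{5} e^{- x}]:  A B C + 4 = 0
  [t^{4} e^{- x}]:  A^{2} C - 27 B^{2} C + 214 = 0
  [t^{6} e^{- x}]:  B^{2} C - 8 = 0
  [e^{- 3 x}]:  C^{3} - 8 = 0
Solving: A = -1, B = 2, C = 2.
Check against the point condition:
  u(0, 0) = 2  ⟹  C = 2  ✓
Hence u(x, t) = 2 t^{3} - t^{2} + 2 e^{- x}.

Answer: u(x, t) = 2 t^{3} - t^{2} + 2 e^{- x}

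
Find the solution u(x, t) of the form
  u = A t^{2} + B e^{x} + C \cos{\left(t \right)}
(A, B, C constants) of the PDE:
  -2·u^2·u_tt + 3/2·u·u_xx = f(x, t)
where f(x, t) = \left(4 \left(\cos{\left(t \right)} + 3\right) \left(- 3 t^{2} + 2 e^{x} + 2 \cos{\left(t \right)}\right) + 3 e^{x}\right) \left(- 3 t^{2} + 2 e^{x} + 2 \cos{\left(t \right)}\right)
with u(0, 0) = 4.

Answer: u(x, t) = - 3 t^{2} + 2 e^{x} + 2 \cos{\left(t \right)}

Derivation:
Substitute the ansatz u = A t^{2} + B e^{x} + C \cos{\left(t \right)} into the left-hand side.
Derivatives of the ansatz:
  u_tt = 2 A - C \cos{\left(t \right)}
  u_xx = B e^{x}
Term by term:
  -2·u^2·u_tt = - 4 A^{3} t^{4} - 8 A^{2} B t^{2} e^{x} + 2 A^{2} C t^{4} \cos{\left(t \right)} - 8 A^{2} C t^{2} \cos{\left(t \right)} - 4 A B^{2} e^{2 x} + 4 A B C t^{2} e^{x} \cos{\left(t \right)} - 8 A B C e^{x} \cos{\left(t \right)} + 4 A C^{2} t^{2} \cos^{2}{\left(t \right)} - 4 A C^{2} \cos^{2}{\left(t \right)} + 2 B^{2} C e^{2 x} \cos{\left(t \right)} + 4 B C^{2} e^{x} \cos^{2}{\left(t \right)} + 2 C^{3} \cos^{3}{\left(t \right)}
  3/2·u·u_xx = \frac{3 A B t^{2} e^{x}}{2} + \frac{3 B^{2} e^{2 x}}{2} + \frac{3 B C e^{x} \cos{\left(t \right)}}{2}
So the left-hand side equals
  - 4 A^{3} t^{4} - 8 A^{2} B t^{2} e^{x} + 2 A^{2} C t^{4} \cos{\left(t \right)} - 8 A^{2} C t^{2} \cos{\left(t \right)} - 4 A B^{2} e^{2 x} + 4 A B C t^{2} e^{x} \cos{\left(t \right)} - 8 A B C e^{x} \cos{\left(t \right)} + \frac{3 A B t^{2} e^{x}}{2} + 4 A C^{2} t^{2} \cos^{2}{\left(t \right)} - 4 A C^{2} \cos^{2}{\left(t \right)} + 2 B^{2} C e^{2 x} \cos{\left(t \right)} + \frac{3 B^{2} e^{2 x}}{2} + 4 B C^{2} e^{x} \cos^{2}{\left(t \right)} + \frac{3 B C e^{x} \cos{\left(t \right)}}{2} + 2 C^{3} \cos^{3}{\left(t \right)}
This must equal f(x, t) identically; expanded, f = 36 t^{4} \cos{\left(t \right)} + 108 t^{4} - 48 t^{2} e^{x} \cos{\left(t \right)} - 153 t^{2} e^{x} - 48 t^{2} \cos^{2}{\left(t \right)} - 144 t^{2} \cos{\left(t \right)} + 16 e^{2 x} \cos{\left(t \right)} + 54 e^{2 x} + 32 e^{x} \cos^{2}{\left(t \right)} + 102 e^{x} \cos{\left(t \right)} + 16 \cos^{3}{\left(t \right)} + 48 \cos^{2}{\left(t \right)}.
Matching coefficients of the independent functions:
  [t^{4}]:  - 4 A^{3} = 108
  [t^{2} e^{x}]:  - 8 A^{2} B + \frac{3 A B}{2} = -153
  [t^{2} \cos{\left(t \right)}]:  - 8 A^{2} C = -144
  [t^{2} \cos^{2}{\left(t \right)}]:  4 A C^{2} = -48
  [t^{4} \cos{\left(t \right)}]:  2 A^{2} C = 36
  [e^{x} \cos{\left(t \right)}]:  - 8 A B C + \frac{3 B C}{2} = 102
  [e^{x} \cos^{2}{\left(t \right)}]:  4 B C^{2} = 32
  [e^{2 x} \cos{\left(t \right)}]:  2 B^{2} C = 16
  [t^{2} e^{x} \cos{\left(t \right)}]:  4 A B C = -48
  [e^{2 x}]:  - 4 A B^{2} + \frac{3 B^{2}}{2} = 54
  [\cos^{2}{\left(t \right)}]:  - 4 A C^{2} = 48
  [\cos^{3}{\left(t \right)}]:  2 C^{3} = 16
Solving: A = -3, B = 2, C = 2.
Check against the point condition:
  u(0, 0) = 4  ⟹  B + C = 4  ✓
Hence u(x, t) = - 3 t^{2} + 2 e^{x} + 2 \cos{\left(t \right)}.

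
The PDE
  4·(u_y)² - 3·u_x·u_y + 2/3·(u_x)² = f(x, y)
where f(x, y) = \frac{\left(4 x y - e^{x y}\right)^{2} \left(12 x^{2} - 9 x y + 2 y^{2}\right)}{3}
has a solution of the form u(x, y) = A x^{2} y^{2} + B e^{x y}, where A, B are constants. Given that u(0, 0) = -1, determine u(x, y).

Substitute the ansatz u = A x^{2} y^{2} + B e^{x y} into the left-hand side.
Derivatives of the ansatz:
  u_y = 2 A x^{2} y + B x e^{x y}
  u_x = 2 A x y^{2} + B y e^{x y}
Term by term:
  4·(u_y)² = 16 A^{2} x^{4} y^{2} + 16 A B x^{3} y e^{x y} + 4 B^{2} x^{2} e^{2 x y}
  -3·u_x·u_y = - 12 A^{2} x^{3} y^{3} - 12 A B x^{2} y^{2} e^{x y} - 3 B^{2} x y e^{2 x y}
  2/3·(u_x)² = \frac{8 A^{2} x^{2} y^{4}}{3} + \frac{8 A B x y^{3} e^{x y}}{3} + \frac{2 B^{2} y^{2} e^{2 x y}}{3}
So the left-hand side equals
  16 A^{2} x^{4} y^{2} - 12 A^{2} x^{3} y^{3} + \frac{8 A^{2} x^{2} y^{4}}{3} + 16 A B x^{3} y e^{x y} - 12 A B x^{2} y^{2} e^{x y} + \frac{8 A B x y^{3} e^{x y}}{3} + 4 B^{2} x^{2} e^{2 x y} - 3 B^{2} x y e^{2 x y} + \frac{2 B^{2} y^{2} e^{2 x y}}{3}
This must equal f(x, y) identically; expanded, f = 64 x^{4} y^{2} - 48 x^{3} y^{3} - 32 x^{3} y e^{x y} + \frac{32 x^{2} y^{4}}{3} + 24 x^{2} y^{2} e^{x y} + 4 x^{2} e^{2 x y} - \frac{16 x y^{3} e^{x y}}{3} - 3 x y e^{2 x y} + \frac{2 y^{2} e^{2 x y}}{3}.
Matching coefficients of the independent functions:
  [x^{2} y^{4}]:  \frac{8 A^{2}}{3} = \frac{32}{3}
  [x^{2} e^{2 x y}]:  4 B^{2} = 4
  [x^{3} y^{3}]:  - 12 A^{2} = -48
  [x^{4} y^{2}]:  16 A^{2} = 64
  [y^{2} e^{2 x y}]:  \frac{2 B^{2}}{3} = \frac{2}{3}
  [x y e^{2 x y}]:  - 3 B^{2} = -3
  [x y^{3} e^{x y}]:  \frac{8 A B}{3} = - \frac{16}{3}
  [x^{2} y^{2} e^{x y}]:  - 12 A B = 24
  [x^{3} y e^{x y}]:  16 A B = -32
These equations allow (A, B) = (-2, 1) or (2, -1).
Impose the point condition(s):
  u(0, 0) = -1  ⟹  B = -1
Only A = 2, B = -1 satisfies everything.
Hence u(x, y) = 2 x^{2} y^{2} - e^{x y}.

Answer: u(x, y) = 2 x^{2} y^{2} - e^{x y}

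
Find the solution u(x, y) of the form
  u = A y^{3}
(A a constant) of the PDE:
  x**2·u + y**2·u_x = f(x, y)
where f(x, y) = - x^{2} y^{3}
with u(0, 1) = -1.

Answer: u(x, y) = - y^{3}

Derivation:
Substitute the ansatz u = A y^{3} into the left-hand side.
Derivatives of the ansatz:
  u_x = 0
Term by term:
  x**2·u = A x^{2} y^{3}
  y**2·u_x = 0
So the left-hand side equals
  A x^{2} y^{3}
This must equal f(x, y) = - x^{2} y^{3} identically.
Matching coefficients of the independent functions:
  [x^{2} y^{3}]:  A = -1
Solving: A = -1.
Check against the point condition:
  u(0, 1) = -1  ⟹  A = -1  ✓
Hence u(x, y) = - y^{3}.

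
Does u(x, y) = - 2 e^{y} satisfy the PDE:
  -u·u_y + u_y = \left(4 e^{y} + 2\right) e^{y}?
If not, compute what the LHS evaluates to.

Evaluate each term of the left-hand side for u = - 2 e^{y}.
Derivatives:
  u_y = - 2 e^{y}
Terms:
  -u·u_y = - 4 e^{2 y}
  u_y = - 2 e^{y}
Sum: LHS = \left(- 4 e^{y} - 2\right) e^{y}
Given right-hand side: \left(4 e^{y} + 2\right) e^{y}. Difference LHS − RHS = \left(- 8 e^{y} - 4\right) e^{y} ≠ 0, so u is not a solution.

Answer: No, the LHS evaluates to \left(- 4 e^{y} - 2\right) e^{y}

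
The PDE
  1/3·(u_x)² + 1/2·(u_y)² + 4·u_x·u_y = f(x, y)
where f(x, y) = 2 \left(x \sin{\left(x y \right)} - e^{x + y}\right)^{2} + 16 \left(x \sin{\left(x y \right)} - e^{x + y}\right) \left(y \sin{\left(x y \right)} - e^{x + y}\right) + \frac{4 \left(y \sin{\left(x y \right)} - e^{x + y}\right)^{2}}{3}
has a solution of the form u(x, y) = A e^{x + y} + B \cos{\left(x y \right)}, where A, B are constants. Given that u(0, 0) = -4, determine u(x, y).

Answer: u(x, y) = - 2 e^{x + y} - 2 \cos{\left(x y \right)}

Derivation:
Substitute the ansatz u = A e^{x + y} + B \cos{\left(x y \right)} into the left-hand side.
Derivatives of the ansatz:
  u_x = A e^{x} e^{y} - B y \sin{\left(x y \right)}
  u_y = A e^{x} e^{y} - B x \sin{\left(x y \right)}
Term by term:
  1/3·(u_x)² = \frac{A^{2} e^{2 x} e^{2 y}}{3} - \frac{2 A B y e^{x} e^{y} \sin{\left(x y \right)}}{3} + \frac{B^{2} y^{2} \sin^{2}{\left(x y \right)}}{3}
  1/2·(u_y)² = \frac{A^{2} e^{2 x} e^{2 y}}{2} - A B x e^{x} e^{y} \sin{\left(x y \right)} + \frac{B^{2} x^{2} \sin^{2}{\left(x y \right)}}{2}
  4·u_x·u_y = 4 A^{2} e^{2 x} e^{2 y} - 4 A B x e^{x} e^{y} \sin{\left(x y \right)} - 4 A B y e^{x} e^{y} \sin{\left(x y \right)} + 4 B^{2} x y \sin^{2}{\left(x y \right)}
So the left-hand side equals
  \frac{29 A^{2} e^{2 x} e^{2 y}}{6} - 5 A B x e^{x} e^{y} \sin{\left(x y \right)} - \frac{14 A B y e^{x} e^{y} \sin{\left(x y \right)}}{3} + \frac{B^{2} x^{2} \sin^{2}{\left(x y \right)}}{2} + 4 B^{2} x y \sin^{2}{\left(x y \right)} + \frac{B^{2} y^{2} \sin^{2}{\left(x y \right)}}{3}
This must equal f(x, y) identically; expanded, f = 2 x^{2} \sin^{2}{\left(x y \right)} + 16 x y \sin^{2}{\left(x y \right)} - 20 x e^{x} e^{y} \sin{\left(x y \right)} + \frac{4 y^{2} \sin^{2}{\left(x y \right)}}{3} - \frac{56 y e^{x} e^{y} \sin{\left(x y \right)}}{3} + \frac{58 e^{2 x} e^{2 y}}{3}.
Matching coefficients of the independent functions:
  [x^{2} \sin^{2}{\left(x y \right)}]:  \frac{B^{2}}{2} = 2
  [y^{2} \sin^{2}{\left(x y \right)}]:  \frac{B^{2}}{3} = \frac{4}{3}
  [e^{2 x} e^{2 y}]:  \frac{29 A^{2}}{6} = \frac{58}{3}
  [x y \sin^{2}{\left(x y \right)}]:  4 B^{2} = 16
  [x e^{x} e^{y} \sin{\left(x y \right)}]:  - 5 A B = -20
  [y e^{x} e^{y} \sin{\left(x y \right)}]:  - \frac{14 A B}{3} = - \frac{56}{3}
These equations allow (A, B) = (-2, -2) or (2, 2).
Impose the point condition(s):
  u(0, 0) = -4  ⟹  A + B = -4
Only A = -2, B = -2 satisfies everything.
Hence u(x, y) = - 2 e^{x + y} - 2 \cos{\left(x y \right)}.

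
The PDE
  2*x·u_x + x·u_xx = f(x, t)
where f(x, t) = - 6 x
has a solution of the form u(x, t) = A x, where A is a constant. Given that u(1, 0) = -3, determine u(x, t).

Answer: u(x, t) = - 3 x

Derivation:
Substitute the ansatz u = A x into the left-hand side.
Derivatives of the ansatz:
  u_x = A
  u_xx = 0
Term by term:
  2*x·u_x = 2 A x
  x·u_xx = 0
So the left-hand side equals
  2 A x
This must equal f(x, t) = - 6 x identically.
Matching coefficients of the independent functions:
  [x]:  2 A = -6
Solving: A = -3.
Check against the point condition:
  u(1, 0) = -3  ⟹  A = -3  ✓
Hence u(x, t) = - 3 x.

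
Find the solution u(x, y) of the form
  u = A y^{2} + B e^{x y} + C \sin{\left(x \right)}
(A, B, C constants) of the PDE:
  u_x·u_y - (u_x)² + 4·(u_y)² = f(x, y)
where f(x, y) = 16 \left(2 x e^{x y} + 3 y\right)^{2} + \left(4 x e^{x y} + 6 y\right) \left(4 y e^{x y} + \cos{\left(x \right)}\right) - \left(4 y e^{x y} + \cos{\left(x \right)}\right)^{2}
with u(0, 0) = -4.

Substitute the ansatz u = A y^{2} + B e^{x y} + C \sin{\left(x \right)} into the left-hand side.
Derivatives of the ansatz:
  u_x = B y e^{x y} + C \cos{\left(x \right)}
  u_y = 2 A y + B x e^{x y}
Term by term:
  u_x·u_y = 2 A B y^{2} e^{x y} + 2 A C y \cos{\left(x \right)} + B^{2} x y e^{2 x y} + B C x e^{x y} \cos{\left(x \right)}
  -(u_x)² = - B^{2} y^{2} e^{2 x y} - 2 B C y e^{x y} \cos{\left(x \right)} - C^{2} \cos^{2}{\left(x \right)}
  4·(u_y)² = 16 A^{2} y^{2} + 16 A B x y e^{x y} + 4 B^{2} x^{2} e^{2 x y}
So the left-hand side equals
  16 A^{2} y^{2} + 16 A B x y e^{x y} + 2 A B y^{2} e^{x y} + 2 A C y \cos{\left(x \right)} + 4 B^{2} x^{2} e^{2 x y} + B^{2} x y e^{2 x y} - B^{2} y^{2} e^{2 x y} + B C x e^{x y} \cos{\left(x \right)} - 2 B C y e^{x y} \cos{\left(x \right)} - C^{2} \cos^{2}{\left(x \right)}
This must equal f(x, y) identically; expanded, f = 64 x^{2} e^{2 x y} + 16 x y e^{2 x y} + 192 x y e^{x y} + 4 x e^{x y} \cos{\left(x \right)} - 16 y^{2} e^{2 x y} + 24 y^{2} e^{x y} + 144 y^{2} - 8 y e^{x y} \cos{\left(x \right)} + 6 y \cos{\left(x \right)} - \cos^{2}{\left(x \right)}.
Matching coefficients of the independent functions:
  [y^{2}]:  16 A^{2} = 144
  [x^{2} e^{2 x y}]:  4 B^{2} = 64
  [y \cos{\left(x \right)}]:  2 A C = 6
  [y^{2} e^{x y}]:  2 A B = 24
  [y^{2} e^{2 x y}]:  - B^{2} = -16
  [x y e^{x y}]:  16 A B = 192
  [x y e^{2 x y}]:  B^{2} = 16
  [x e^{x y} \cos{\left(x \right)}]:  B C = 4
  [y e^{x y} \cos{\left(x \right)}]:  - 2 B C = -8
  [\cos^{2}{\left(x \right)}]:  - C^{2} = -1
These equations allow (A, B, C) = (-3, -4, -1) or (3, 4, 1).
Impose the point condition(s):
  u(0, 0) = -4  ⟹  B = -4
Only A = -3, B = -4, C = -1 satisfies everything.
Hence u(x, y) = - 3 y^{2} - 4 e^{x y} - \sin{\left(x \right)}.

Answer: u(x, y) = - 3 y^{2} - 4 e^{x y} - \sin{\left(x \right)}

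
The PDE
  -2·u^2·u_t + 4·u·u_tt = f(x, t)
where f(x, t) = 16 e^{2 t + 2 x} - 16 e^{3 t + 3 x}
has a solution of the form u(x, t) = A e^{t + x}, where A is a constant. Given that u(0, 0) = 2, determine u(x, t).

Substitute the ansatz u = A e^{t + x} into the left-hand side.
Derivatives of the ansatz:
  u_t = A e^{t} e^{x}
  u_tt = A e^{t} e^{x}
Term by term:
  -2·u^2·u_t = - 2 A^{3} e^{3 t} e^{3 x}
  4·u·u_tt = 4 A^{2} e^{2 t} e^{2 x}
So the left-hand side equals
  - 2 A^{3} e^{3 t} e^{3 x} + 4 A^{2} e^{2 t} e^{2 x}
This must equal f(x, t) identically; expanded, f = - 16 e^{3 t} e^{3 x} + 16 e^{2 t} e^{2 x}.
Matching coefficients of the independent functions:
  [e^{2 t} e^{2 x}]:  4 A^{2} = 16
  [e^{3 t} e^{3 x}]:  - 2 A^{3} = -16
Solving: A = 2.
Check against the point condition:
  u(0, 0) = 2  ⟹  A = 2  ✓
Hence u(x, t) = 2 e^{t + x}.

Answer: u(x, t) = 2 e^{t + x}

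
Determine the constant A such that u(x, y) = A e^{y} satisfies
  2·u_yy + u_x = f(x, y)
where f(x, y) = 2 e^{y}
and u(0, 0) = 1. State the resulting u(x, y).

Substitute the ansatz u = A e^{y} into the left-hand side.
Derivatives of the ansatz:
  u_yy = A e^{y}
  u_x = 0
Term by term:
  2·u_yy = 2 A e^{y}
  u_x = 0
So the left-hand side equals
  2 A e^{y}
This must equal f(x, y) = 2 e^{y} identically.
Matching coefficients of the independent functions:
  [e^{y}]:  2 A = 2
Solving: A = 1.
Check against the point condition:
  u(0, 0) = 1  ⟹  A = 1  ✓
Hence u(x, y) = e^{y}.

Answer: u(x, y) = e^{y}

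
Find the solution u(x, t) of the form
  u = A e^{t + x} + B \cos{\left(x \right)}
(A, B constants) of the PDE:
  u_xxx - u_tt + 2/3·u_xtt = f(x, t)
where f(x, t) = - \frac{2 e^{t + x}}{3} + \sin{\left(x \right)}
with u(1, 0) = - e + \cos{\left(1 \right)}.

Substitute the ansatz u = A e^{t + x} + B \cos{\left(x \right)} into the left-hand side.
Derivatives of the ansatz:
  u_xxx = A e^{t} e^{x} + B \sin{\left(x \right)}
  u_tt = A e^{t} e^{x}
  u_xtt = A e^{t} e^{x}
Term by term:
  u_xxx = A e^{t} e^{x} + B \sin{\left(x \right)}
  -u_tt = - A e^{t} e^{x}
  2/3·u_xtt = \frac{2 A e^{t} e^{x}}{3}
So the left-hand side equals
  \frac{2 A e^{t} e^{x}}{3} + B \sin{\left(x \right)}
This must equal f(x, t) identically; expanded, f = - \frac{2 e^{t} e^{x}}{3} + \sin{\left(x \right)}.
Matching coefficients of the independent functions:
  [e^{t} e^{x}]:  \frac{2 A}{3} = - \frac{2}{3}
  [\sin{\left(x \right)}]:  B = 1
Solving: A = -1, B = 1.
Check against the point condition:
  u(1, 0) = - e + \cos{\left(1 \right)}  ⟹  e A + B \cos{\left(1 \right)} = - e + \cos{\left(1 \right)}  ✓
Hence u(x, t) = - e^{t + x} + \cos{\left(x \right)}.

Answer: u(x, t) = - e^{t + x} + \cos{\left(x \right)}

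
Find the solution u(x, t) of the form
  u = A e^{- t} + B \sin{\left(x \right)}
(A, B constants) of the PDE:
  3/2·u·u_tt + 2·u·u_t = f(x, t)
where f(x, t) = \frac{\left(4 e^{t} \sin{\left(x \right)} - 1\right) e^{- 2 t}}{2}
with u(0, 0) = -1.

Answer: u(x, t) = 4 \sin{\left(x \right)} - e^{- t}

Derivation:
Substitute the ansatz u = A e^{- t} + B \sin{\left(x \right)} into the left-hand side.
Derivatives of the ansatz:
  u_tt = A e^{- t}
  u_t = - A e^{- t}
Term by term:
  3/2·u·u_tt = \frac{3 A^{2} e^{- 2 t}}{2} + \frac{3 A B e^{- t} \sin{\left(x \right)}}{2}
  2·u·u_t = - 2 A^{2} e^{- 2 t} - 2 A B e^{- t} \sin{\left(x \right)}
So the left-hand side equals
  - \frac{A^{2} e^{- 2 t}}{2} - \frac{A B e^{- t} \sin{\left(x \right)}}{2}
This must equal f(x, t) identically; expanded, f = 2 e^{- t} \sin{\left(x \right)} - \frac{e^{- 2 t}}{2}.
Matching coefficients of the independent functions:
  [e^{- t} \sin{\left(x \right)}]:  - \frac{A B}{2} = 2
  [e^{- 2 t}]:  - \frac{A^{2}}{2} = - \frac{1}{2}
These equations allow (A, B) = (-1, 4) or (1, -4).
Impose the point condition(s):
  u(0, 0) = -1  ⟹  A = -1
Only A = -1, B = 4 satisfies everything.
Hence u(x, t) = 4 \sin{\left(x \right)} - e^{- t}.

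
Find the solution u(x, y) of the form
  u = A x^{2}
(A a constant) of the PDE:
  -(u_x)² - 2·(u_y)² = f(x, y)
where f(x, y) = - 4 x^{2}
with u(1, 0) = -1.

Answer: u(x, y) = - x^{2}

Derivation:
Substitute the ansatz u = A x^{2} into the left-hand side.
Derivatives of the ansatz:
  u_x = 2 A x
  u_y = 0
Term by term:
  -(u_x)² = - 4 A^{2} x^{2}
  -2·(u_y)² = 0
So the left-hand side equals
  - 4 A^{2} x^{2}
This must equal f(x, y) = - 4 x^{2} identically.
Matching coefficients of the independent functions:
  [x^{2}]:  - 4 A^{2} = -4
These equations allow (A) = (-1) or (1).
Impose the point condition(s):
  u(1, 0) = -1  ⟹  A = -1
Only A = -1 satisfies everything.
Hence u(x, y) = - x^{2}.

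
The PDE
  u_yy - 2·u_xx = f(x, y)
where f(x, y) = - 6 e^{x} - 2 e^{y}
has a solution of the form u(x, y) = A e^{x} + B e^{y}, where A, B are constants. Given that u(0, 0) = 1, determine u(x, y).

Substitute the ansatz u = A e^{x} + B e^{y} into the left-hand side.
Derivatives of the ansatz:
  u_yy = B e^{y}
  u_xx = A e^{x}
Term by term:
  u_yy = B e^{y}
  -2·u_xx = - 2 A e^{x}
So the left-hand side equals
  - 2 A e^{x} + B e^{y}
This must equal f(x, y) = - 6 e^{x} - 2 e^{y} identically.
Matching coefficients of the independent functions:
  [e^{x}]:  - 2 A = -6
  [e^{y}]:  B = -2
Solving: A = 3, B = -2.
Check against the point condition:
  u(0, 0) = 1  ⟹  A + B = 1  ✓
Hence u(x, y) = 3 e^{x} - 2 e^{y}.

Answer: u(x, y) = 3 e^{x} - 2 e^{y}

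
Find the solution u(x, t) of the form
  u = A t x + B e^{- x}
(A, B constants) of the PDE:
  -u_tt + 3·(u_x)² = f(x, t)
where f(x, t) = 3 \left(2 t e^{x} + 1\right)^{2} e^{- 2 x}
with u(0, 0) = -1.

Substitute the ansatz u = A t x + B e^{- x} into the left-hand side.
Derivatives of the ansatz:
  u_tt = 0
  u_x = A t - B e^{- x}
Term by term:
  -u_tt = 0
  3·(u_x)² = 3 A^{2} t^{2} - 6 A B t e^{- x} + 3 B^{2} e^{- 2 x}
So the left-hand side equals
  3 A^{2} t^{2} - 6 A B t e^{- x} + 3 B^{2} e^{- 2 x}
This must equal f(x, t) identically; expanded, f = 12 t^{2} + 12 t e^{- x} + 3 e^{- 2 x}.
Matching coefficients of the independent functions:
  [t^{2}]:  3 A^{2} = 12
  [t e^{- x}]:  - 6 A B = 12
  [e^{- 2 x}]:  3 B^{2} = 3
These equations allow (A, B) = (-2, 1) or (2, -1).
Impose the point condition(s):
  u(0, 0) = -1  ⟹  B = -1
Only A = 2, B = -1 satisfies everything.
Hence u(x, t) = 2 t x - e^{- x}.

Answer: u(x, t) = 2 t x - e^{- x}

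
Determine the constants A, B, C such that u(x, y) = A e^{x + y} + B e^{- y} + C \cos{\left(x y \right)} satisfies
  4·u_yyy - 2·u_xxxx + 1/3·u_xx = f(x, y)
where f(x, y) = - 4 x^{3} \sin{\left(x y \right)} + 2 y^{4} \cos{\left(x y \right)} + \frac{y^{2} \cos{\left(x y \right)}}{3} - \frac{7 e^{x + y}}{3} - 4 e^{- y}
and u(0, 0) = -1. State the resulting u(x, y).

Substitute the ansatz u = A e^{x + y} + B e^{- y} + C \cos{\left(x y \right)} into the left-hand side.
Derivatives of the ansatz:
  u_yyy = A e^{x} e^{y} - B e^{- y} + C x^{3} \sin{\left(x y \right)}
  u_xxxx = A e^{x} e^{y} + C y^{4} \cos{\left(x y \right)}
  u_xx = A e^{x} e^{y} - C y^{2} \cos{\left(x y \right)}
Term by term:
  4·u_yyy = 4 A e^{x} e^{y} - 4 B e^{- y} + 4 C x^{3} \sin{\left(x y \right)}
  -2·u_xxxx = - 2 A e^{x} e^{y} - 2 C y^{4} \cos{\left(x y \right)}
  1/3·u_xx = \frac{A e^{x} e^{y}}{3} - \frac{C y^{2} \cos{\left(x y \right)}}{3}
So the left-hand side equals
  \frac{7 A e^{x} e^{y}}{3} - 4 B e^{- y} + 4 C x^{3} \sin{\left(x y \right)} - 2 C y^{4} \cos{\left(x y \right)} - \frac{C y^{2} \cos{\left(x y \right)}}{3}
This must equal f(x, y) identically; expanded, f = - 4 x^{3} \sin{\left(x y \right)} + 2 y^{4} \cos{\left(x y \right)} + \frac{y^{2} \cos{\left(x y \right)}}{3} - \frac{7 e^{x} e^{y}}{3} - 4 e^{- y}.
Matching coefficients of the independent functions:
  [x^{3} \sin{\left(x y \right)}]:  4 C = -4
  [y^{2} \cos{\left(x y \right)}]:  - \frac{C}{3} = \frac{1}{3}
  [y^{4} \cos{\left(x y \right)}]:  - 2 C = 2
  [e^{x} e^{y}]:  \frac{7 A}{3} = - \frac{7}{3}
  [e^{- y}]:  - 4 B = -4
Solving: A = -1, B = 1, C = -1.
Check against the point condition:
  u(0, 0) = -1  ⟹  A + B + C = -1  ✓
Hence u(x, y) = - e^{x + y} - \cos{\left(x y \right)} + e^{- y}.

Answer: u(x, y) = - e^{x + y} - \cos{\left(x y \right)} + e^{- y}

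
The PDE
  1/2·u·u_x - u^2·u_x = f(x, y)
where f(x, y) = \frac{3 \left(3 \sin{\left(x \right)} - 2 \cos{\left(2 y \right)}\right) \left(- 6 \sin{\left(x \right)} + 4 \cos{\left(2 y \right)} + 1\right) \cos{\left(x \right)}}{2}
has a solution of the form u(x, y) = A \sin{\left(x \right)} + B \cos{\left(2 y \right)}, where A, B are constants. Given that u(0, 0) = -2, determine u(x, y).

Substitute the ansatz u = A \sin{\left(x \right)} + B \cos{\left(2 y \right)} into the left-hand side.
Derivatives of the ansatz:
  u_x = A \cos{\left(x \right)}
Term by term:
  1/2·u·u_x = \frac{A^{2} \sin{\left(x \right)} \cos{\left(x \right)}}{2} + \frac{A B \cos{\left(x \right)} \cos{\left(2 y \right)}}{2}
  -u^2·u_x = - A^{3} \sin^{2}{\left(x \right)} \cos{\left(x \right)} - 2 A^{2} B \sin{\left(x \right)} \cos{\left(x \right)} \cos{\left(2 y \right)} - A B^{2} \cos{\left(x \right)} \cos^{2}{\left(2 y \right)}
So the left-hand side equals
  - A^{3} \sin^{2}{\left(x \right)} \cos{\left(x \right)} - 2 A^{2} B \sin{\left(x \right)} \cos{\left(x \right)} \cos{\left(2 y \right)} + \frac{A^{2} \sin{\left(x \right)} \cos{\left(x \right)}}{2} - A B^{2} \cos{\left(x \right)} \cos^{2}{\left(2 y \right)} + \frac{A B \cos{\left(x \right)} \cos{\left(2 y \right)}}{2}
This must equal f(x, y) identically; expanded, f = - 27 \sin^{2}{\left(x \right)} \cos{\left(x \right)} + 36 \sin{\left(x \right)} \cos{\left(x \right)} \cos{\left(2 y \right)} + \frac{9 \sin{\left(x \right)} \cos{\left(x \right)}}{2} - 12 \cos{\left(x \right)} \cos^{2}{\left(2 y \right)} - 3 \cos{\left(x \right)} \cos{\left(2 y \right)}.
Matching coefficients of the independent functions:
  [\sin{\left(x \right)} \cos{\left(x \right)}]:  \frac{A^{2}}{2} = \frac{9}{2}
  [\sin^{2}{\left(x \right)} \cos{\left(x \right)}]:  - A^{3} = -27
  [\cos{\left(x \right)} \cos{\left(2 y \right)}]:  \frac{A B}{2} = -3
  [\cos{\left(x \right)} \cos^{2}{\left(2 y \right)}]:  - A B^{2} = -12
  [\sin{\left(x \right)} \cos{\left(x \right)} \cos{\left(2 y \right)}]:  - 2 A^{2} B = 36
Solving: A = 3, B = -2.
Check against the point condition:
  u(0, 0) = -2  ⟹  B = -2  ✓
Hence u(x, y) = 3 \sin{\left(x \right)} - 2 \cos{\left(2 y \right)}.

Answer: u(x, y) = 3 \sin{\left(x \right)} - 2 \cos{\left(2 y \right)}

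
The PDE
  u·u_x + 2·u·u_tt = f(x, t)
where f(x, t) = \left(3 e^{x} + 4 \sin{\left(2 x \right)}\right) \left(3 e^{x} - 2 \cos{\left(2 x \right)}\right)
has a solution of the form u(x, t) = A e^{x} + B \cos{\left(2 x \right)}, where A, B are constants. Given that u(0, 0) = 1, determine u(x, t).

Substitute the ansatz u = A e^{x} + B \cos{\left(2 x \right)} into the left-hand side.
Derivatives of the ansatz:
  u_x = A e^{x} - 2 B \sin{\left(2 x \right)}
  u_tt = 0
Term by term:
  u·u_x = A^{2} e^{2 x} - 2 A B e^{x} \sin{\left(2 x \right)} + A B e^{x} \cos{\left(2 x \right)} - 2 B^{2} \sin{\left(2 x \right)} \cos{\left(2 x \right)}
  2·u·u_tt = 0
So the left-hand side equals
  A^{2} e^{2 x} - 2 A B e^{x} \sin{\left(2 x \right)} + A B e^{x} \cos{\left(2 x \right)} - 2 B^{2} \sin{\left(2 x \right)} \cos{\left(2 x \right)}
This must equal f(x, t) identically; expanded, f = 9 e^{2 x} + 12 e^{x} \sin{\left(2 x \right)} - 6 e^{x} \cos{\left(2 x \right)} - 8 \sin{\left(2 x \right)} \cos{\left(2 x \right)}.
Matching coefficients of the independent functions:
  [e^{x} \sin{\left(2 x \right)}]:  - 2 A B = 12
  [e^{x} \cos{\left(2 x \right)}]:  A B = -6
  [\sin{\left(2 x \right)} \cos{\left(2 x \right)}]:  - 2 B^{2} = -8
  [e^{2 x}]:  A^{2} = 9
These equations allow (A, B) = (-3, 2) or (3, -2).
Impose the point condition(s):
  u(0, 0) = 1  ⟹  A + B = 1
Only A = 3, B = -2 satisfies everything.
Hence u(x, t) = 3 e^{x} - 2 \cos{\left(2 x \right)}.

Answer: u(x, t) = 3 e^{x} - 2 \cos{\left(2 x \right)}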